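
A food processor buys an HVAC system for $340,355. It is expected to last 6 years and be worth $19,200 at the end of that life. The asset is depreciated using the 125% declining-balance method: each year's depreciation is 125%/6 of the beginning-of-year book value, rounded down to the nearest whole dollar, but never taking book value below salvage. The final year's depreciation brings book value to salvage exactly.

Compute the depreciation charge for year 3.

$44,440

Depreciable base = $340,355 − $19,200 = $321,155.
Year 1: ⌊$340,355 × 125%/6⌋ = $70,907. Book value $269,448.
Year 2: ⌊$269,448 × 125%/6⌋ = $56,135. Book value $213,313.
Year 3: ⌊$213,313 × 125%/6⌋ = $44,440. Book value $168,873.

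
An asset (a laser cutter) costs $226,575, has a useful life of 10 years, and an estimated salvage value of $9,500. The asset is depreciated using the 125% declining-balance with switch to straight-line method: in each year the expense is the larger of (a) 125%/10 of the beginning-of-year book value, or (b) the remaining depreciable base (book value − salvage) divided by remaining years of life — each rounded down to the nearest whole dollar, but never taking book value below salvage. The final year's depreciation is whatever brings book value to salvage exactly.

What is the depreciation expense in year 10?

Depreciable base = $226,575 − $9,500 = $217,075.
Year 1: DB = ⌊$226,575 × 125%/10⌋ = $28,321; SL = ⌊$217,075/10⌋ = $21,707 → take DB $28,321. Book value $198,254.
Year 2: DB = ⌊$198,254 × 125%/10⌋ = $24,781; SL = ⌊$188,754/9⌋ = $20,972 → take DB $24,781. Book value $173,473.
Year 3: DB = ⌊$173,473 × 125%/10⌋ = $21,684; SL = ⌊$163,973/8⌋ = $20,496 → take DB $21,684. Book value $151,789.
Year 4: DB = ⌊$151,789 × 125%/10⌋ = $18,973; SL = ⌊$142,289/7⌋ = $20,327 → take SL $20,327. Book value $131,462.
Year 5: DB = ⌊$131,462 × 125%/10⌋ = $16,432; SL = ⌊$121,962/6⌋ = $20,327 → take SL $20,327. Book value $111,135.
Year 6: DB = ⌊$111,135 × 125%/10⌋ = $13,891; SL = ⌊$101,635/5⌋ = $20,327 → take SL $20,327. Book value $90,808.
Year 7: DB = ⌊$90,808 × 125%/10⌋ = $11,351; SL = ⌊$81,308/4⌋ = $20,327 → take SL $20,327. Book value $70,481.
Year 8: DB = ⌊$70,481 × 125%/10⌋ = $8,810; SL = ⌊$60,981/3⌋ = $20,327 → take SL $20,327. Book value $50,154.
Year 9: DB = ⌊$50,154 × 125%/10⌋ = $6,269; SL = ⌊$40,654/2⌋ = $20,327 → take SL $20,327. Book value $29,827.
Year 10 (final): $29,827 − $9,500 = $20,327. Book value $9,500.

$20,327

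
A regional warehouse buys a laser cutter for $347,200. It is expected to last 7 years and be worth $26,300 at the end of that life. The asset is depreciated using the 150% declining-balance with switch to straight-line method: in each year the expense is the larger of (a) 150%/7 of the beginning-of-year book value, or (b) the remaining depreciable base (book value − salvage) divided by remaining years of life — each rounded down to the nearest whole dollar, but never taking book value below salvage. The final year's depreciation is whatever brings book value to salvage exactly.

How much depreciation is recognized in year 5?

Depreciable base = $347,200 − $26,300 = $320,900.
Year 1: DB = ⌊$347,200 × 150%/7⌋ = $74,400; SL = ⌊$320,900/7⌋ = $45,842 → take DB $74,400. Book value $272,800.
Year 2: DB = ⌊$272,800 × 150%/7⌋ = $58,457; SL = ⌊$246,500/6⌋ = $41,083 → take DB $58,457. Book value $214,343.
Year 3: DB = ⌊$214,343 × 150%/7⌋ = $45,930; SL = ⌊$188,043/5⌋ = $37,608 → take DB $45,930. Book value $168,413.
Year 4: DB = ⌊$168,413 × 150%/7⌋ = $36,088; SL = ⌊$142,113/4⌋ = $35,528 → take DB $36,088. Book value $132,325.
Year 5: DB = ⌊$132,325 × 150%/7⌋ = $28,355; SL = ⌊$106,025/3⌋ = $35,341 → take SL $35,341. Book value $96,984.

$35,341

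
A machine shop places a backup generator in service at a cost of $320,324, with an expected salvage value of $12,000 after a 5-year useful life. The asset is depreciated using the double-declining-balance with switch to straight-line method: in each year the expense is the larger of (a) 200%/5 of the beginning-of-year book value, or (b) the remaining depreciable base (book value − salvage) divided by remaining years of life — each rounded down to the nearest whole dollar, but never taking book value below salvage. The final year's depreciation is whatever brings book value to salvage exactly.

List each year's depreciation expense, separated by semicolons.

$128,129; $76,878; $46,126; $28,595; $28,596

Depreciable base = $320,324 − $12,000 = $308,324.
Year 1: DB = ⌊$320,324 × 200%/5⌋ = $128,129; SL = ⌊$308,324/5⌋ = $61,664 → take DB $128,129. Book value $192,195.
Year 2: DB = ⌊$192,195 × 200%/5⌋ = $76,878; SL = ⌊$180,195/4⌋ = $45,048 → take DB $76,878. Book value $115,317.
Year 3: DB = ⌊$115,317 × 200%/5⌋ = $46,126; SL = ⌊$103,317/3⌋ = $34,439 → take DB $46,126. Book value $69,191.
Year 4: DB = ⌊$69,191 × 200%/5⌋ = $27,676; SL = ⌊$57,191/2⌋ = $28,595 → take SL $28,595. Book value $40,596.
Year 5 (final): $40,596 − $12,000 = $28,596. Book value $12,000.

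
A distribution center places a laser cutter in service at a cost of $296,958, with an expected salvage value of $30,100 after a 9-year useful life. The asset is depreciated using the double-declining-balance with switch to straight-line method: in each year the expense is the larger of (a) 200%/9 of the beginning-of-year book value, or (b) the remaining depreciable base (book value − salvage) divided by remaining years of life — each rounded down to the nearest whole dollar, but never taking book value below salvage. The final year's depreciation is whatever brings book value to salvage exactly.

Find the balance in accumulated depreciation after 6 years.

$231,217

Depreciable base = $296,958 − $30,100 = $266,858.
Year 1: DB = ⌊$296,958 × 200%/9⌋ = $65,990; SL = ⌊$266,858/9⌋ = $29,650 → take DB $65,990. Book value $230,968.
Year 2: DB = ⌊$230,968 × 200%/9⌋ = $51,326; SL = ⌊$200,868/8⌋ = $25,108 → take DB $51,326. Book value $179,642.
Year 3: DB = ⌊$179,642 × 200%/9⌋ = $39,920; SL = ⌊$149,542/7⌋ = $21,363 → take DB $39,920. Book value $139,722.
Year 4: DB = ⌊$139,722 × 200%/9⌋ = $31,049; SL = ⌊$109,622/6⌋ = $18,270 → take DB $31,049. Book value $108,673.
Year 5: DB = ⌊$108,673 × 200%/9⌋ = $24,149; SL = ⌊$78,573/5⌋ = $15,714 → take DB $24,149. Book value $84,524.
Year 6: DB = ⌊$84,524 × 200%/9⌋ = $18,783; SL = ⌊$54,424/4⌋ = $13,606 → take DB $18,783. Book value $65,741.
Accumulated through year 6 = $296,958 − $65,741 = $231,217.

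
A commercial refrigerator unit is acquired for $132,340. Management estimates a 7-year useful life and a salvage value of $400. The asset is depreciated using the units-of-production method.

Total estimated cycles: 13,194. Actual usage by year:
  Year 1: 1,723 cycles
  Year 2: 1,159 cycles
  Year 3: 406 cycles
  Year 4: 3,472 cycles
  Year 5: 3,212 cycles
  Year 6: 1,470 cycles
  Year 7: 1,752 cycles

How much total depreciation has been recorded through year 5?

Depreciable base = $132,340 − $400 = $131,940.
Rate = $131,940 / 13,194 cycles = $10 per cycle.
Year 1: 1,723 × $10 = $17,230. Book value $115,110.
Year 2: 1,159 × $10 = $11,590. Book value $103,520.
Year 3: 406 × $10 = $4,060. Book value $99,460.
Year 4: 3,472 × $10 = $34,720. Book value $64,740.
Year 5: 3,212 × $10 = $32,120. Book value $32,620.
Accumulated through year 5 = $132,340 − $32,620 = $99,720.

$99,720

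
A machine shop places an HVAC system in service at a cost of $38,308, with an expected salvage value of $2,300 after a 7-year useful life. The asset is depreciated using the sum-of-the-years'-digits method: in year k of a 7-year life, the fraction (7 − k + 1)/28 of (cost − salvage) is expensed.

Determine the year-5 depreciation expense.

Depreciable base = $38,308 − $2,300 = $36,008.
Sum of the years' digits = 7+6+5+4+3+2+1 = 28.
Year 1: $36,008 × 7/28 = $9,002. Book value $29,306.
Year 2: $36,008 × 6/28 = $7,716. Book value $21,590.
Year 3: $36,008 × 5/28 = $6,430. Book value $15,160.
Year 4: $36,008 × 4/28 = $5,144. Book value $10,016.
Year 5: $36,008 × 3/28 = $3,858. Book value $6,158.

$3,858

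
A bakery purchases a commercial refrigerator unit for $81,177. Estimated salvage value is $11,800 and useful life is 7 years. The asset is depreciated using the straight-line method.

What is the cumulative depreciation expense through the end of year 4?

$39,644

Depreciable base = $81,177 − $11,800 = $69,377.
Annual expense = $69,377 / 7 = $9,911.
End of year 1: book value $71,266.
End of year 2: book value $61,355.
End of year 3: book value $51,444.
End of year 4: book value $41,533.
Accumulated through year 4 = $81,177 − $41,533 = $39,644.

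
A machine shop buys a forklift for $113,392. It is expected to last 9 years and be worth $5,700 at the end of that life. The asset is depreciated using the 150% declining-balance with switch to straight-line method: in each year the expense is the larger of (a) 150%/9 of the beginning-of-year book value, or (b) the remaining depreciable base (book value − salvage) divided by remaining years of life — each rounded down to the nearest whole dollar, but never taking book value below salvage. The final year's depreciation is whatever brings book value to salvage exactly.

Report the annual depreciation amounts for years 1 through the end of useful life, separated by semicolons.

Depreciable base = $113,392 − $5,700 = $107,692.
Year 1: DB = ⌊$113,392 × 150%/9⌋ = $18,898; SL = ⌊$107,692/9⌋ = $11,965 → take DB $18,898. Book value $94,494.
Year 2: DB = ⌊$94,494 × 150%/9⌋ = $15,749; SL = ⌊$88,794/8⌋ = $11,099 → take DB $15,749. Book value $78,745.
Year 3: DB = ⌊$78,745 × 150%/9⌋ = $13,124; SL = ⌊$73,045/7⌋ = $10,435 → take DB $13,124. Book value $65,621.
Year 4: DB = ⌊$65,621 × 150%/9⌋ = $10,936; SL = ⌊$59,921/6⌋ = $9,986 → take DB $10,936. Book value $54,685.
Year 5: DB = ⌊$54,685 × 150%/9⌋ = $9,114; SL = ⌊$48,985/5⌋ = $9,797 → take SL $9,797. Book value $44,888.
Year 6: DB = ⌊$44,888 × 150%/9⌋ = $7,481; SL = ⌊$39,188/4⌋ = $9,797 → take SL $9,797. Book value $35,091.
Year 7: DB = ⌊$35,091 × 150%/9⌋ = $5,848; SL = ⌊$29,391/3⌋ = $9,797 → take SL $9,797. Book value $25,294.
Year 8: DB = ⌊$25,294 × 150%/9⌋ = $4,215; SL = ⌊$19,594/2⌋ = $9,797 → take SL $9,797. Book value $15,497.
Year 9 (final): $15,497 − $5,700 = $9,797. Book value $5,700.

$18,898; $15,749; $13,124; $10,936; $9,797; $9,797; $9,797; $9,797; $9,797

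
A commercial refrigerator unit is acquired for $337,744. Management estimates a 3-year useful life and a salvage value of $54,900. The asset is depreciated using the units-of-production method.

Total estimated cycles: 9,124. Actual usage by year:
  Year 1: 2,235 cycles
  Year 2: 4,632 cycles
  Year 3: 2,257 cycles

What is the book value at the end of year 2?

$124,867

Depreciable base = $337,744 − $54,900 = $282,844.
Rate = $282,844 / 9,124 cycles = $31 per cycle.
Year 1: 2,235 × $31 = $69,285. Book value $268,459.
Year 2: 4,632 × $31 = $143,592. Book value $124,867.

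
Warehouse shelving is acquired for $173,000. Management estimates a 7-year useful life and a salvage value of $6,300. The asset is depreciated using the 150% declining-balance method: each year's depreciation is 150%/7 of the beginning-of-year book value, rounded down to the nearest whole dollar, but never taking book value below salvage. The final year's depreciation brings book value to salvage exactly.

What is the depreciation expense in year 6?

Depreciable base = $173,000 − $6,300 = $166,700.
Year 1: ⌊$173,000 × 150%/7⌋ = $37,071. Book value $135,929.
Year 2: ⌊$135,929 × 150%/7⌋ = $29,127. Book value $106,802.
Year 3: ⌊$106,802 × 150%/7⌋ = $22,886. Book value $83,916.
Year 4: ⌊$83,916 × 150%/7⌋ = $17,982. Book value $65,934.
Year 5: ⌊$65,934 × 150%/7⌋ = $14,128. Book value $51,806.
Year 6: ⌊$51,806 × 150%/7⌋ = $11,101. Book value $40,705.

$11,101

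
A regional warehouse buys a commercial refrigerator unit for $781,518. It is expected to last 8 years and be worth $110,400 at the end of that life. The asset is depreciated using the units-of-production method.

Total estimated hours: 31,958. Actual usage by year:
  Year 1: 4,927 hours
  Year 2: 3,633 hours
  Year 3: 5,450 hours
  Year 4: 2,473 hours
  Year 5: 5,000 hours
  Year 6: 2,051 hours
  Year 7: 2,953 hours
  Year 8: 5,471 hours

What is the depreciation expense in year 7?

$62,013

Depreciable base = $781,518 − $110,400 = $671,118.
Rate = $671,118 / 31,958 hours = $21 per hour.
Year 1: 4,927 × $21 = $103,467. Book value $678,051.
Year 2: 3,633 × $21 = $76,293. Book value $601,758.
Year 3: 5,450 × $21 = $114,450. Book value $487,308.
Year 4: 2,473 × $21 = $51,933. Book value $435,375.
Year 5: 5,000 × $21 = $105,000. Book value $330,375.
Year 6: 2,051 × $21 = $43,071. Book value $287,304.
Year 7: 2,953 × $21 = $62,013. Book value $225,291.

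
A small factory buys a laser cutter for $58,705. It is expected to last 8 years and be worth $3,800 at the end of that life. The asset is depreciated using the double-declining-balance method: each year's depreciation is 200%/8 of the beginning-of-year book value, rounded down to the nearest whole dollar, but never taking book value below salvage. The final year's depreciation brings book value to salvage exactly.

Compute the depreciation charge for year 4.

Depreciable base = $58,705 − $3,800 = $54,905.
Year 1: ⌊$58,705 × 200%/8⌋ = $14,676. Book value $44,029.
Year 2: ⌊$44,029 × 200%/8⌋ = $11,007. Book value $33,022.
Year 3: ⌊$33,022 × 200%/8⌋ = $8,255. Book value $24,767.
Year 4: ⌊$24,767 × 200%/8⌋ = $6,191. Book value $18,576.

$6,191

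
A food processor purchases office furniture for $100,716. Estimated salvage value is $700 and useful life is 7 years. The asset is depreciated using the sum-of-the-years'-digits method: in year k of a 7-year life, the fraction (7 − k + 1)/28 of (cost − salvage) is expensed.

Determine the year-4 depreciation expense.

$14,288

Depreciable base = $100,716 − $700 = $100,016.
Sum of the years' digits = 7+6+5+4+3+2+1 = 28.
Year 1: $100,016 × 7/28 = $25,004. Book value $75,712.
Year 2: $100,016 × 6/28 = $21,432. Book value $54,280.
Year 3: $100,016 × 5/28 = $17,860. Book value $36,420.
Year 4: $100,016 × 4/28 = $14,288. Book value $22,132.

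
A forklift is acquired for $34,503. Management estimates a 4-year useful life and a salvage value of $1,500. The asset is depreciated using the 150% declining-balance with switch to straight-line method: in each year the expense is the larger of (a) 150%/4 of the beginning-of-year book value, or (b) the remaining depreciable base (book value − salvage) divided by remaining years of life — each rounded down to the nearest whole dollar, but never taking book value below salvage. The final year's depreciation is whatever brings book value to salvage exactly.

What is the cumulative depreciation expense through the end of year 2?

Depreciable base = $34,503 − $1,500 = $33,003.
Year 1: DB = ⌊$34,503 × 150%/4⌋ = $12,938; SL = ⌊$33,003/4⌋ = $8,250 → take DB $12,938. Book value $21,565.
Year 2: DB = ⌊$21,565 × 150%/4⌋ = $8,086; SL = ⌊$20,065/3⌋ = $6,688 → take DB $8,086. Book value $13,479.
Accumulated through year 2 = $34,503 − $13,479 = $21,024.

$21,024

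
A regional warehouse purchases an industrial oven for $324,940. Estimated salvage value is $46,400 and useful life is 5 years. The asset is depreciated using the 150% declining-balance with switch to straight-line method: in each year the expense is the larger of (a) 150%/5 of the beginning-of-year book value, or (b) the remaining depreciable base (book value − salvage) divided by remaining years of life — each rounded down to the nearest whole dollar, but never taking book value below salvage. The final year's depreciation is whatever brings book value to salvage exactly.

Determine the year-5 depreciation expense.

Depreciable base = $324,940 − $46,400 = $278,540.
Year 1: DB = ⌊$324,940 × 150%/5⌋ = $97,482; SL = ⌊$278,540/5⌋ = $55,708 → take DB $97,482. Book value $227,458.
Year 2: DB = ⌊$227,458 × 150%/5⌋ = $68,237; SL = ⌊$181,058/4⌋ = $45,264 → take DB $68,237. Book value $159,221.
Year 3: DB = ⌊$159,221 × 150%/5⌋ = $47,766; SL = ⌊$112,821/3⌋ = $37,607 → take DB $47,766. Book value $111,455.
Year 4: DB = ⌊$111,455 × 150%/5⌋ = $33,436; SL = ⌊$65,055/2⌋ = $32,527 → take DB $33,436. Book value $78,019.
Year 5 (final): $78,019 − $46,400 = $31,619. Book value $46,400.

$31,619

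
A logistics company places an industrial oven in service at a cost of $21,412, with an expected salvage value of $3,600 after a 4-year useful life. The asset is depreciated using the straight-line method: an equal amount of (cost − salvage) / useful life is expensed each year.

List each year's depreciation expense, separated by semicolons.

$4,453; $4,453; $4,453; $4,453

Depreciable base = $21,412 − $3,600 = $17,812.
Annual expense = $17,812 / 4 = $4,453.
End of year 1: book value $16,959.
End of year 2: book value $12,506.
End of year 3: book value $8,053.
End of year 4: book value $3,600.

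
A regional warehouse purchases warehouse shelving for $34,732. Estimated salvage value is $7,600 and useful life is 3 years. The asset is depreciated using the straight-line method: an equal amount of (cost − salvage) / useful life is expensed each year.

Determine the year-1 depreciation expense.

$9,044

Depreciable base = $34,732 − $7,600 = $27,132.
Annual expense = $27,132 / 3 = $9,044.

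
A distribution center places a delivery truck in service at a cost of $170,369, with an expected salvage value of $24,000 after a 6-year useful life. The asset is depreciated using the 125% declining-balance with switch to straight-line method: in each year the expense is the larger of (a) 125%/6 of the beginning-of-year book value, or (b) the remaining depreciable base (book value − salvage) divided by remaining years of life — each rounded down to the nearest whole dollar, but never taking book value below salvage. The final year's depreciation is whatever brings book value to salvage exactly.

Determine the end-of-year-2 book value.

Depreciable base = $170,369 − $24,000 = $146,369.
Year 1: DB = ⌊$170,369 × 125%/6⌋ = $35,493; SL = ⌊$146,369/6⌋ = $24,394 → take DB $35,493. Book value $134,876.
Year 2: DB = ⌊$134,876 × 125%/6⌋ = $28,099; SL = ⌊$110,876/5⌋ = $22,175 → take DB $28,099. Book value $106,777.

$106,777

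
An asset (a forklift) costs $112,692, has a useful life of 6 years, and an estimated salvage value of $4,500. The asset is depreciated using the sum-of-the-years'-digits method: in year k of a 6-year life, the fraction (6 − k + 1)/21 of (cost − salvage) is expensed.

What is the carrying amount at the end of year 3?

$35,412

Depreciable base = $112,692 − $4,500 = $108,192.
Sum of the years' digits = 6+5+4+3+2+1 = 21.
Year 1: $108,192 × 6/21 = $30,912. Book value $81,780.
Year 2: $108,192 × 5/21 = $25,760. Book value $56,020.
Year 3: $108,192 × 4/21 = $20,608. Book value $35,412.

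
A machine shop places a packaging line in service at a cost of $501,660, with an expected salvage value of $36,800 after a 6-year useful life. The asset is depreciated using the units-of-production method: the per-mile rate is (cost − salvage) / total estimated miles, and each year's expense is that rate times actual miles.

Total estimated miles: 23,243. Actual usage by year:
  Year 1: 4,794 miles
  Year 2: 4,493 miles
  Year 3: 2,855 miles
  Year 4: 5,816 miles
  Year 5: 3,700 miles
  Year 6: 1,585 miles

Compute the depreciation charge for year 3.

Depreciable base = $501,660 − $36,800 = $464,860.
Rate = $464,860 / 23,243 miles = $20 per mile.
Year 1: 4,794 × $20 = $95,880. Book value $405,780.
Year 2: 4,493 × $20 = $89,860. Book value $315,920.
Year 3: 2,855 × $20 = $57,100. Book value $258,820.

$57,100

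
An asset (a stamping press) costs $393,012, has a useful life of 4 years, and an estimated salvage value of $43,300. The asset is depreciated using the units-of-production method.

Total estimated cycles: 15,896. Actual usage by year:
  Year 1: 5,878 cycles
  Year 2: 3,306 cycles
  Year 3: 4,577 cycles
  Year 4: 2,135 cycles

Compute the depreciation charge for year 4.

Depreciable base = $393,012 − $43,300 = $349,712.
Rate = $349,712 / 15,896 cycles = $22 per cycle.
Year 1: 5,878 × $22 = $129,316. Book value $263,696.
Year 2: 3,306 × $22 = $72,732. Book value $190,964.
Year 3: 4,577 × $22 = $100,694. Book value $90,270.
Year 4: 2,135 × $22 = $46,970. Book value $43,300.

$46,970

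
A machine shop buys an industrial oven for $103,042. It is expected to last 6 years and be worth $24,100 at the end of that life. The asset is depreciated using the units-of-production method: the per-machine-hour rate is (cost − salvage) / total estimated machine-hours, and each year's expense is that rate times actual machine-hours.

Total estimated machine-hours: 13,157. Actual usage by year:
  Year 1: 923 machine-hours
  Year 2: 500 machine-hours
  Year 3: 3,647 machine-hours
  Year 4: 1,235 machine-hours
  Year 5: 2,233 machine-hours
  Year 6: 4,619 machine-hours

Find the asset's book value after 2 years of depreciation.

$94,504

Depreciable base = $103,042 − $24,100 = $78,942.
Rate = $78,942 / 13,157 machine-hours = $6 per machine-hour.
Year 1: 923 × $6 = $5,538. Book value $97,504.
Year 2: 500 × $6 = $3,000. Book value $94,504.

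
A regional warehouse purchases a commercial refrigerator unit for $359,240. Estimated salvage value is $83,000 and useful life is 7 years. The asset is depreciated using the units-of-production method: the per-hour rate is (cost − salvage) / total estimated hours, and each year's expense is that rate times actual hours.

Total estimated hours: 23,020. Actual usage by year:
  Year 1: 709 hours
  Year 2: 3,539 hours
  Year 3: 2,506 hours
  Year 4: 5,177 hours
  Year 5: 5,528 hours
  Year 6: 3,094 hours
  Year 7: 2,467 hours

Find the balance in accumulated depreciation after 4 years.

$143,172

Depreciable base = $359,240 − $83,000 = $276,240.
Rate = $276,240 / 23,020 hours = $12 per hour.
Year 1: 709 × $12 = $8,508. Book value $350,732.
Year 2: 3,539 × $12 = $42,468. Book value $308,264.
Year 3: 2,506 × $12 = $30,072. Book value $278,192.
Year 4: 5,177 × $12 = $62,124. Book value $216,068.
Accumulated through year 4 = $359,240 − $216,068 = $143,172.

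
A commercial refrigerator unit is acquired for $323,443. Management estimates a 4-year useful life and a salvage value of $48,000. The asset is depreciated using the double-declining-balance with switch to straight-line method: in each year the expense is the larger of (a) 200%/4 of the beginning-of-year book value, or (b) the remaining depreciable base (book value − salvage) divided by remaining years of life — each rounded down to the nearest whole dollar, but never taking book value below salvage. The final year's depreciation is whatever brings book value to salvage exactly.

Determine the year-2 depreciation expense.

$80,861

Depreciable base = $323,443 − $48,000 = $275,443.
Year 1: DB = ⌊$323,443 × 200%/4⌋ = $161,721; SL = ⌊$275,443/4⌋ = $68,860 → take DB $161,721. Book value $161,722.
Year 2: DB = ⌊$161,722 × 200%/4⌋ = $80,861; SL = ⌊$113,722/3⌋ = $37,907 → take DB $80,861. Book value $80,861.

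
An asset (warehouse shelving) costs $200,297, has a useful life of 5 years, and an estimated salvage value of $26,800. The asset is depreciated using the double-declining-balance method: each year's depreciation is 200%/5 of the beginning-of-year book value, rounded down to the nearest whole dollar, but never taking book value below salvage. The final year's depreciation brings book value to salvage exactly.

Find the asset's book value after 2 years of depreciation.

Depreciable base = $200,297 − $26,800 = $173,497.
Year 1: ⌊$200,297 × 200%/5⌋ = $80,118. Book value $120,179.
Year 2: ⌊$120,179 × 200%/5⌋ = $48,071. Book value $72,108.

$72,108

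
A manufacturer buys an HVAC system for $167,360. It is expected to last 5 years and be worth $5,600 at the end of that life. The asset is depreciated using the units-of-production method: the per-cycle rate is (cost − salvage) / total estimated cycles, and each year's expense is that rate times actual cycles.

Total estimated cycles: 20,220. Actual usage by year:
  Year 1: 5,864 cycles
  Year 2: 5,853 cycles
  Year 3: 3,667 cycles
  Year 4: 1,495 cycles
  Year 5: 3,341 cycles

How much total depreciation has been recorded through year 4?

$135,032

Depreciable base = $167,360 − $5,600 = $161,760.
Rate = $161,760 / 20,220 cycles = $8 per cycle.
Year 1: 5,864 × $8 = $46,912. Book value $120,448.
Year 2: 5,853 × $8 = $46,824. Book value $73,624.
Year 3: 3,667 × $8 = $29,336. Book value $44,288.
Year 4: 1,495 × $8 = $11,960. Book value $32,328.
Accumulated through year 4 = $167,360 − $32,328 = $135,032.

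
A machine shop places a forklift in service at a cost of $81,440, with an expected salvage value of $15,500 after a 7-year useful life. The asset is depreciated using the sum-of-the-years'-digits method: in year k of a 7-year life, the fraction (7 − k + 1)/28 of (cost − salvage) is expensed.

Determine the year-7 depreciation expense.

$2,355

Depreciable base = $81,440 − $15,500 = $65,940.
Sum of the years' digits = 7+6+5+4+3+2+1 = 28.
Year 1: $65,940 × 7/28 = $16,485. Book value $64,955.
Year 2: $65,940 × 6/28 = $14,130. Book value $50,825.
Year 3: $65,940 × 5/28 = $11,775. Book value $39,050.
Year 4: $65,940 × 4/28 = $9,420. Book value $29,630.
Year 5: $65,940 × 3/28 = $7,065. Book value $22,565.
Year 6: $65,940 × 2/28 = $4,710. Book value $17,855.
Year 7: $65,940 × 1/28 = $2,355. Book value $15,500.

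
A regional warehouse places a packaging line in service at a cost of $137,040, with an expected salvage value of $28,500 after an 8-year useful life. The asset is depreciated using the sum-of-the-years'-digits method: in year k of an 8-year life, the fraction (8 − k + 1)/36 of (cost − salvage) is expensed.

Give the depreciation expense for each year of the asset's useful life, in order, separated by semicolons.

$24,120; $21,105; $18,090; $15,075; $12,060; $9,045; $6,030; $3,015

Depreciable base = $137,040 − $28,500 = $108,540.
Sum of the years' digits = 8+7+6+5+4+3+2+1 = 36.
Year 1: $108,540 × 8/36 = $24,120. Book value $112,920.
Year 2: $108,540 × 7/36 = $21,105. Book value $91,815.
Year 3: $108,540 × 6/36 = $18,090. Book value $73,725.
Year 4: $108,540 × 5/36 = $15,075. Book value $58,650.
Year 5: $108,540 × 4/36 = $12,060. Book value $46,590.
Year 6: $108,540 × 3/36 = $9,045. Book value $37,545.
Year 7: $108,540 × 2/36 = $6,030. Book value $31,515.
Year 8: $108,540 × 1/36 = $3,015. Book value $28,500.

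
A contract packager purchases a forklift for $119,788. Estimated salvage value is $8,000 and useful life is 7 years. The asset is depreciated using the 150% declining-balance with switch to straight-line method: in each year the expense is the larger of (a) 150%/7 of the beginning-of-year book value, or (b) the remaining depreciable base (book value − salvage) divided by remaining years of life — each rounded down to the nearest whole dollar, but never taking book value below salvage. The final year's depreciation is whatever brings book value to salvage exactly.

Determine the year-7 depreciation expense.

Depreciable base = $119,788 − $8,000 = $111,788.
Year 1: DB = ⌊$119,788 × 150%/7⌋ = $25,668; SL = ⌊$111,788/7⌋ = $15,969 → take DB $25,668. Book value $94,120.
Year 2: DB = ⌊$94,120 × 150%/7⌋ = $20,168; SL = ⌊$86,120/6⌋ = $14,353 → take DB $20,168. Book value $73,952.
Year 3: DB = ⌊$73,952 × 150%/7⌋ = $15,846; SL = ⌊$65,952/5⌋ = $13,190 → take DB $15,846. Book value $58,106.
Year 4: DB = ⌊$58,106 × 150%/7⌋ = $12,451; SL = ⌊$50,106/4⌋ = $12,526 → take SL $12,526. Book value $45,580.
Year 5: DB = ⌊$45,580 × 150%/7⌋ = $9,767; SL = ⌊$37,580/3⌋ = $12,526 → take SL $12,526. Book value $33,054.
Year 6: DB = ⌊$33,054 × 150%/7⌋ = $7,083; SL = ⌊$25,054/2⌋ = $12,527 → take SL $12,527. Book value $20,527.
Year 7 (final): $20,527 − $8,000 = $12,527. Book value $8,000.

$12,527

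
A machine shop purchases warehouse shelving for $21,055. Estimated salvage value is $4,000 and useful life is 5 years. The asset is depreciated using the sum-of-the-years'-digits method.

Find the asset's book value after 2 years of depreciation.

Depreciable base = $21,055 − $4,000 = $17,055.
Sum of the years' digits = 5+4+3+2+1 = 15.
Year 1: $17,055 × 5/15 = $5,685. Book value $15,370.
Year 2: $17,055 × 4/15 = $4,548. Book value $10,822.

$10,822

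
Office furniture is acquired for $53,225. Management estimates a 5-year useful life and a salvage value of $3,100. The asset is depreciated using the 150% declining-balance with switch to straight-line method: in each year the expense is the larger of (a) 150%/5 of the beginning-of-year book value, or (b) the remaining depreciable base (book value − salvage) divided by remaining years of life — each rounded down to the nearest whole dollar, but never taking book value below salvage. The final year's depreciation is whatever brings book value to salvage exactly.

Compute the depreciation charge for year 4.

$7,578

Depreciable base = $53,225 − $3,100 = $50,125.
Year 1: DB = ⌊$53,225 × 150%/5⌋ = $15,967; SL = ⌊$50,125/5⌋ = $10,025 → take DB $15,967. Book value $37,258.
Year 2: DB = ⌊$37,258 × 150%/5⌋ = $11,177; SL = ⌊$34,158/4⌋ = $8,539 → take DB $11,177. Book value $26,081.
Year 3: DB = ⌊$26,081 × 150%/5⌋ = $7,824; SL = ⌊$22,981/3⌋ = $7,660 → take DB $7,824. Book value $18,257.
Year 4: DB = ⌊$18,257 × 150%/5⌋ = $5,477; SL = ⌊$15,157/2⌋ = $7,578 → take SL $7,578. Book value $10,679.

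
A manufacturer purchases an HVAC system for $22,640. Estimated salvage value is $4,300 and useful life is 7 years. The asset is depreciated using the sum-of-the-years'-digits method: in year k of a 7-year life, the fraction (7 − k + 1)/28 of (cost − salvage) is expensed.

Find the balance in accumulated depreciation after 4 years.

$14,410

Depreciable base = $22,640 − $4,300 = $18,340.
Sum of the years' digits = 7+6+5+4+3+2+1 = 28.
Year 1: $18,340 × 7/28 = $4,585. Book value $18,055.
Year 2: $18,340 × 6/28 = $3,930. Book value $14,125.
Year 3: $18,340 × 5/28 = $3,275. Book value $10,850.
Year 4: $18,340 × 4/28 = $2,620. Book value $8,230.
Accumulated through year 4 = $22,640 − $8,230 = $14,410.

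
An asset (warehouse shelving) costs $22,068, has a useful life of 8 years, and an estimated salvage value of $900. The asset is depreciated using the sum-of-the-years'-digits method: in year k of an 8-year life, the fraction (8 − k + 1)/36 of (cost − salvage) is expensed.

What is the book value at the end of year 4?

$6,780

Depreciable base = $22,068 − $900 = $21,168.
Sum of the years' digits = 8+7+6+5+4+3+2+1 = 36.
Year 1: $21,168 × 8/36 = $4,704. Book value $17,364.
Year 2: $21,168 × 7/36 = $4,116. Book value $13,248.
Year 3: $21,168 × 6/36 = $3,528. Book value $9,720.
Year 4: $21,168 × 5/36 = $2,940. Book value $6,780.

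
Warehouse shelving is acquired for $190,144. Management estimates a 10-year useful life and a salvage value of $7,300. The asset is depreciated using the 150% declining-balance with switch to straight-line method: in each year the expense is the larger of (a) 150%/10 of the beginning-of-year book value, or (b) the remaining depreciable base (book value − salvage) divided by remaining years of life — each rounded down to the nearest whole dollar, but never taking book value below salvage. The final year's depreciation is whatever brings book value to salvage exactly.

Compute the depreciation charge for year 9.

Depreciable base = $190,144 − $7,300 = $182,844.
Year 1: DB = ⌊$190,144 × 150%/10⌋ = $28,521; SL = ⌊$182,844/10⌋ = $18,284 → take DB $28,521. Book value $161,623.
Year 2: DB = ⌊$161,623 × 150%/10⌋ = $24,243; SL = ⌊$154,323/9⌋ = $17,147 → take DB $24,243. Book value $137,380.
Year 3: DB = ⌊$137,380 × 150%/10⌋ = $20,607; SL = ⌊$130,080/8⌋ = $16,260 → take DB $20,607. Book value $116,773.
Year 4: DB = ⌊$116,773 × 150%/10⌋ = $17,515; SL = ⌊$109,473/7⌋ = $15,639 → take DB $17,515. Book value $99,258.
Year 5: DB = ⌊$99,258 × 150%/10⌋ = $14,888; SL = ⌊$91,958/6⌋ = $15,326 → take SL $15,326. Book value $83,932.
Year 6: DB = ⌊$83,932 × 150%/10⌋ = $12,589; SL = ⌊$76,632/5⌋ = $15,326 → take SL $15,326. Book value $68,606.
Year 7: DB = ⌊$68,606 × 150%/10⌋ = $10,290; SL = ⌊$61,306/4⌋ = $15,326 → take SL $15,326. Book value $53,280.
Year 8: DB = ⌊$53,280 × 150%/10⌋ = $7,992; SL = ⌊$45,980/3⌋ = $15,326 → take SL $15,326. Book value $37,954.
Year 9: DB = ⌊$37,954 × 150%/10⌋ = $5,693; SL = ⌊$30,654/2⌋ = $15,327 → take SL $15,327. Book value $22,627.

$15,327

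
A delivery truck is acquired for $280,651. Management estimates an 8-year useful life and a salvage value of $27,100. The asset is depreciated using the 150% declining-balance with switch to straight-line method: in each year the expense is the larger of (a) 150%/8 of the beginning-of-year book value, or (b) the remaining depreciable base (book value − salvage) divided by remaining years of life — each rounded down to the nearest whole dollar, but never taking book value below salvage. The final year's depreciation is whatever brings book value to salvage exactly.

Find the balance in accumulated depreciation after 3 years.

$130,115

Depreciable base = $280,651 − $27,100 = $253,551.
Year 1: DB = ⌊$280,651 × 150%/8⌋ = $52,622; SL = ⌊$253,551/8⌋ = $31,693 → take DB $52,622. Book value $228,029.
Year 2: DB = ⌊$228,029 × 150%/8⌋ = $42,755; SL = ⌊$200,929/7⌋ = $28,704 → take DB $42,755. Book value $185,274.
Year 3: DB = ⌊$185,274 × 150%/8⌋ = $34,738; SL = ⌊$158,174/6⌋ = $26,362 → take DB $34,738. Book value $150,536.
Accumulated through year 3 = $280,651 − $150,536 = $130,115.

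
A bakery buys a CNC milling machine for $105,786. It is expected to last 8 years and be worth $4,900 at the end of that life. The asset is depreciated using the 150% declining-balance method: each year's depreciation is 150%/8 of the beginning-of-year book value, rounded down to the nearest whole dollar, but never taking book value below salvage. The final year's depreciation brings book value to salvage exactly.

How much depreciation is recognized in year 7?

$5,706

Depreciable base = $105,786 − $4,900 = $100,886.
Year 1: ⌊$105,786 × 150%/8⌋ = $19,834. Book value $85,952.
Year 2: ⌊$85,952 × 150%/8⌋ = $16,116. Book value $69,836.
Year 3: ⌊$69,836 × 150%/8⌋ = $13,094. Book value $56,742.
Year 4: ⌊$56,742 × 150%/8⌋ = $10,639. Book value $46,103.
Year 5: ⌊$46,103 × 150%/8⌋ = $8,644. Book value $37,459.
Year 6: ⌊$37,459 × 150%/8⌋ = $7,023. Book value $30,436.
Year 7: ⌊$30,436 × 150%/8⌋ = $5,706. Book value $24,730.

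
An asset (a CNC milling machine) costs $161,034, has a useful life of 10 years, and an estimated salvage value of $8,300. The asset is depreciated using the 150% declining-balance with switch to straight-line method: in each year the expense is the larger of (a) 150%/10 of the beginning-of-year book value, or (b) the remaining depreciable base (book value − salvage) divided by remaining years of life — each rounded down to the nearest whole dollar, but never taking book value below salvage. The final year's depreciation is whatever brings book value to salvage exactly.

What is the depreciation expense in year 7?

$12,627

Depreciable base = $161,034 − $8,300 = $152,734.
Year 1: DB = ⌊$161,034 × 150%/10⌋ = $24,155; SL = ⌊$152,734/10⌋ = $15,273 → take DB $24,155. Book value $136,879.
Year 2: DB = ⌊$136,879 × 150%/10⌋ = $20,531; SL = ⌊$128,579/9⌋ = $14,286 → take DB $20,531. Book value $116,348.
Year 3: DB = ⌊$116,348 × 150%/10⌋ = $17,452; SL = ⌊$108,048/8⌋ = $13,506 → take DB $17,452. Book value $98,896.
Year 4: DB = ⌊$98,896 × 150%/10⌋ = $14,834; SL = ⌊$90,596/7⌋ = $12,942 → take DB $14,834. Book value $84,062.
Year 5: DB = ⌊$84,062 × 150%/10⌋ = $12,609; SL = ⌊$75,762/6⌋ = $12,627 → take SL $12,627. Book value $71,435.
Year 6: DB = ⌊$71,435 × 150%/10⌋ = $10,715; SL = ⌊$63,135/5⌋ = $12,627 → take SL $12,627. Book value $58,808.
Year 7: DB = ⌊$58,808 × 150%/10⌋ = $8,821; SL = ⌊$50,508/4⌋ = $12,627 → take SL $12,627. Book value $46,181.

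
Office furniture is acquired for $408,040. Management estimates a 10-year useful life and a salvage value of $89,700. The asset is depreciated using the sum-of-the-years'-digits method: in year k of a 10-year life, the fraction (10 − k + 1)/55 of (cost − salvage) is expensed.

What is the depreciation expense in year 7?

$23,152

Depreciable base = $408,040 − $89,700 = $318,340.
Sum of the years' digits = 10+9+8+7+6+5+4+3+2+1 = 55.
Year 1: $318,340 × 10/55 = $57,880. Book value $350,160.
Year 2: $318,340 × 9/55 = $52,092. Book value $298,068.
Year 3: $318,340 × 8/55 = $46,304. Book value $251,764.
Year 4: $318,340 × 7/55 = $40,516. Book value $211,248.
Year 5: $318,340 × 6/55 = $34,728. Book value $176,520.
Year 6: $318,340 × 5/55 = $28,940. Book value $147,580.
Year 7: $318,340 × 4/55 = $23,152. Book value $124,428.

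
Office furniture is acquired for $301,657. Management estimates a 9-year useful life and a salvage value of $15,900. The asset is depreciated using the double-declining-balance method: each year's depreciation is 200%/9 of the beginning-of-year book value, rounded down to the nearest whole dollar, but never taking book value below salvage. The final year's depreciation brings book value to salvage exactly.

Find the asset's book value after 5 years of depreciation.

$85,862

Depreciable base = $301,657 − $15,900 = $285,757.
Year 1: ⌊$301,657 × 200%/9⌋ = $67,034. Book value $234,623.
Year 2: ⌊$234,623 × 200%/9⌋ = $52,138. Book value $182,485.
Year 3: ⌊$182,485 × 200%/9⌋ = $40,552. Book value $141,933.
Year 4: ⌊$141,933 × 200%/9⌋ = $31,540. Book value $110,393.
Year 5: ⌊$110,393 × 200%/9⌋ = $24,531. Book value $85,862.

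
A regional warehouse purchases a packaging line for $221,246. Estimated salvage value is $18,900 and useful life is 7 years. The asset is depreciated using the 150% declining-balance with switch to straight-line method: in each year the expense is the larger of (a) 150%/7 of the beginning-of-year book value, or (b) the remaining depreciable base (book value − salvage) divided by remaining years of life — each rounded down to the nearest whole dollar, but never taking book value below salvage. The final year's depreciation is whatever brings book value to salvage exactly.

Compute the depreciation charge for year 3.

$29,268

Depreciable base = $221,246 − $18,900 = $202,346.
Year 1: DB = ⌊$221,246 × 150%/7⌋ = $47,409; SL = ⌊$202,346/7⌋ = $28,906 → take DB $47,409. Book value $173,837.
Year 2: DB = ⌊$173,837 × 150%/7⌋ = $37,250; SL = ⌊$154,937/6⌋ = $25,822 → take DB $37,250. Book value $136,587.
Year 3: DB = ⌊$136,587 × 150%/7⌋ = $29,268; SL = ⌊$117,687/5⌋ = $23,537 → take DB $29,268. Book value $107,319.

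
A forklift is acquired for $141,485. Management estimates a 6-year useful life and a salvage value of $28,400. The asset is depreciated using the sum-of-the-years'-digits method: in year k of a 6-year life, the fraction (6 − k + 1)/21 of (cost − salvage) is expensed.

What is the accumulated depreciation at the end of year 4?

$96,930

Depreciable base = $141,485 − $28,400 = $113,085.
Sum of the years' digits = 6+5+4+3+2+1 = 21.
Year 1: $113,085 × 6/21 = $32,310. Book value $109,175.
Year 2: $113,085 × 5/21 = $26,925. Book value $82,250.
Year 3: $113,085 × 4/21 = $21,540. Book value $60,710.
Year 4: $113,085 × 3/21 = $16,155. Book value $44,555.
Accumulated through year 4 = $141,485 − $44,555 = $96,930.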